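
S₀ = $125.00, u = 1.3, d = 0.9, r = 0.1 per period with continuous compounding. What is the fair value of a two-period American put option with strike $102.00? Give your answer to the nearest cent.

Risk-neutral probability p = (e^0.1 − 0.9)/(1.3 − 0.9) = 0.2052/0.4000 = 0.5129
Terminal stock prices: S_uu = 211.3, S_ud = 146.2, S_dd = 101.2
Terminal payoffs (K − S): max(-109.3, 0) = 0, max(-44.25, 0) = 0, max(0.75, 0) = 0.75
Node u (S = 162.5): continuation = e^(−0.1)·[0.5129·0.0000 + 0.4871·0.0000] = 0.0000; exercise value = 0.0000 ≤ continuation, so V_u = 0.0000
Node d (S = 112.5): continuation = e^(−0.1)·[0.5129·0.0000 + 0.4871·0.7500] = 0.3305; exercise value = 0.0000 ≤ continuation, so V_d = 0.3305
Node 0 (S = 125): continuation = e^(−0.1)·[0.5129·0.0000 + 0.4871·0.3305] = 0.1457; exercise value = 0.0000 ≤ continuation, so V_0 = 0.1457

$0.15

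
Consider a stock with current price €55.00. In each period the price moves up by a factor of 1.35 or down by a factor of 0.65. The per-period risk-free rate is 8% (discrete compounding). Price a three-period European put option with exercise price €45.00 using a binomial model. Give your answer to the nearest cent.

Risk-neutral probability p = (1 + 0.08 − 0.65)/(1.35 − 0.65) = 0.4300/0.7000 = 0.6143
Terminal stock prices: S_uuu = 135.3, S_uud = 65.15, S_udd = 31.37, S_ddd = 15.1
Terminal payoffs (K − S): max(-90.32, 0) = 0, max(-20.15, 0) = 0, max(13.63, 0) = 13.63, max(29.9, 0) = 29.9
Node uu (S = 100.2): V_uu = 1/1.08·[0.6143·0.0000 + 0.3857·0.0000] = 0.0000
Node ud (S = 48.26): V_ud = 1/1.08·[0.6143·0.0000 + 0.3857·13.6294] = 4.8676
Node dd (S = 23.24): V_dd = 1/1.08·[0.6143·13.6294 + 0.3857·29.8956] = 18.4292
Node u (S = 74.25): V_u = 1/1.08·[0.6143·0.0000 + 0.3857·4.8676] = 1.7384
Node d (S = 35.75): V_d = 1/1.08·[0.6143·4.8676 + 0.3857·18.4292] = 9.3505
Node 0 (S = 55): V_0 = 1/1.08·[0.6143·1.7384 + 0.3857·9.3505] = 4.3283

€4.33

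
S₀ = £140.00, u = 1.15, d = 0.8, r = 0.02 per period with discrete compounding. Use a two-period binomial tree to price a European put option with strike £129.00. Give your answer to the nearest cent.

Risk-neutral probability p = (1 + 0.02 − 0.8)/(1.15 − 0.8) = 0.2200/0.3500 = 0.6286
Terminal stock prices: S_uu = 185.1, S_ud = 128.8, S_dd = 89.6
Terminal payoffs (K − S): max(-56.15, 0) = 0, max(0.2, 0) = 0.2, max(39.4, 0) = 39.4
Node u (S = 161): V_u = 1/1.02·[0.6286·0.0000 + 0.3714·0.2000] = 0.0728
Node d (S = 112): V_d = 1/1.02·[0.6286·0.2000 + 0.3714·39.4000] = 14.4706
Node 0 (S = 140): V_0 = 1/1.02·[0.6286·0.0728 + 0.3714·14.4706] = 5.3143

£5.31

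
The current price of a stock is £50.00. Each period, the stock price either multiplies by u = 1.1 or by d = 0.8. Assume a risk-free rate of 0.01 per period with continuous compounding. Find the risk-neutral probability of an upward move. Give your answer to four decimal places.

Risk-neutral probability p = (e^0.01 − 0.8)/(1.1 − 0.8) = 0.2101/0.3000 = 0.7002

p = 0.7002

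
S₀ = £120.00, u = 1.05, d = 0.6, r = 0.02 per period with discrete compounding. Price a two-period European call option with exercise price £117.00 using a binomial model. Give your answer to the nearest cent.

Risk-neutral probability p = (1 + 0.02 − 0.6)/(1.05 − 0.6) = 0.4200/0.4500 = 0.9333
Terminal stock prices: S_uu = 132.3, S_ud = 75.6, S_dd = 43.2
Terminal payoffs (S − K): max(15.3, 0) = 15.3, max(-41.4, 0) = 0, max(-73.8, 0) = 0
Node u (S = 126): V_u = 1/1.02·[0.9333·15.3000 + 0.0667·0.0000] = 14.0000
Node d (S = 72): V_d = 1/1.02·[0.9333·0.0000 + 0.0667·0.0000] = 0.0000
Node 0 (S = 120): V_0 = 1/1.02·[0.9333·14.0000 + 0.0667·0.0000] = 12.8105

£12.81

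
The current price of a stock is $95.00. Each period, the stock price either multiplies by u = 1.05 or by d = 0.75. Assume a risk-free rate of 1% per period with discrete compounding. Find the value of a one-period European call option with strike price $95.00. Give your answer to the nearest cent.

$4.08

Risk-neutral probability p = (1 + 0.01 − 0.75)/(1.05 − 0.75) = 0.2600/0.3000 = 0.8667
Terminal stock prices: S_u = 99.75, S_d = 71.25
Terminal payoffs (S − K): max(4.75, 0) = 4.75, max(-23.75, 0) = 0
Node 0 (S = 95): V_0 = 1/1.01·[0.8667·4.7500 + 0.1333·0.0000] = 4.0759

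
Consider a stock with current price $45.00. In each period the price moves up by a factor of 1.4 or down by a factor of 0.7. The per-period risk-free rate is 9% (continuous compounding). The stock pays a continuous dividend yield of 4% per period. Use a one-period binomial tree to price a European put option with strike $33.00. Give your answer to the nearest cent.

Per-period risk-free factor R = e^0.09 = 1.0942; dividend-adjusted growth = e^(0.09−0.04) = 1.0513.
Risk-neutral probability p = (1.0513 − 0.7)/(1.4 − 0.7) = 0.3513/0.7000 = 0.5018
Terminal stock prices: S_u = 63, S_d = 31.5
Terminal payoffs (K − S): max(-30, 0) = 0, max(1.5, 0) = 1.5
Node 0 (S = 45): V_0 = e^(−0.09)·[0.5018·0.0000 + 0.4982·1.5000] = 0.6830

$0.68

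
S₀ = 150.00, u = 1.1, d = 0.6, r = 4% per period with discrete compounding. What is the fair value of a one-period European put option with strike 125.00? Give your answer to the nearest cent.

Risk-neutral probability p = (1 + 0.04 − 0.6)/(1.1 − 0.6) = 0.4400/0.5000 = 0.8800
Terminal stock prices: S_u = 165, S_d = 90
Terminal payoffs (K − S): max(-40, 0) = 0, max(35, 0) = 35
Node 0 (S = 150): V_0 = 1/1.04·[0.8800·0.0000 + 0.1200·35.0000] = 4.0385

4.04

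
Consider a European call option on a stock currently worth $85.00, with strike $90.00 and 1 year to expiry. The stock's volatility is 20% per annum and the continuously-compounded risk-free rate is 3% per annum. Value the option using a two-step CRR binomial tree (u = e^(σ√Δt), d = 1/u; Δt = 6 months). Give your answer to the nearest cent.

CRR parameters: u = e^(σ√Δt) = e^(0.2·√0.5) = 1.1519, d = 1/u = 0.8681
Per-period rate: rΔt = 0.03·0.5 = 0.015, so R = e^0.015 = 1.0151
Risk-neutral probability p = (e^0.015 − 0.8681)/(1.1519 − 0.8681) = 0.1470/0.2838 = 0.5180
Terminal stock prices: S_uu = 112.8, S_ud = 85, S_dd = 64.06
Terminal payoffs (S − K): max(22.79, 0) = 22.79, max(-5, 0) = 0, max(-25.94, 0) = 0
Node u (S = 97.91): V_u = e^(−0.015)·[0.5180·22.7862 + 0.4820·0.0000] = 11.6266
Node d (S = 73.79): V_d = e^(−0.015)·[0.5180·0.0000 + 0.4820·0.0000] = 0.0000
Node 0 (S = 85): V_0 = e^(−0.015)·[0.5180·11.6266 + 0.4820·0.0000] = 5.9324

$5.93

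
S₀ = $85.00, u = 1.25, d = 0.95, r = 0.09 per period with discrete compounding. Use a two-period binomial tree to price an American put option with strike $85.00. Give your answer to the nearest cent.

$2.08

Risk-neutral probability p = (1 + 0.09 − 0.95)/(1.25 − 0.95) = 0.1400/0.3000 = 0.4667
Terminal stock prices: S_uu = 132.8, S_ud = 100.9, S_dd = 76.71
Terminal payoffs (K − S): max(-47.81, 0) = 0, max(-15.94, 0) = 0, max(8.288, 0) = 8.288
Node u (S = 106.2): continuation = 1/1.09·[0.4667·0.0000 + 0.5333·0.0000] = 0.0000; exercise value = 0.0000 ≤ continuation, so V_u = 0.0000
Node d (S = 80.75): continuation = 1/1.09·[0.4667·0.0000 + 0.5333·8.2875] = 4.0550; exercise value = 4.2500 > continuation, so V_d = 4.2500 (exercise)
Node 0 (S = 85): continuation = 1/1.09·[0.4667·0.0000 + 0.5333·4.2500] = 2.0795; exercise value = 0.0000 ≤ continuation, so V_0 = 2.0795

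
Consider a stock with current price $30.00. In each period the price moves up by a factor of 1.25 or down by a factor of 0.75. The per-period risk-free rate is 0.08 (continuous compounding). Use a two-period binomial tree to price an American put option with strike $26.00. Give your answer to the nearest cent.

$1.08

Risk-neutral probability p = (e^0.08 − 0.75)/(1.25 − 0.75) = 0.3333/0.5000 = 0.6666
Terminal stock prices: S_uu = 46.88, S_ud = 28.12, S_dd = 16.88
Terminal payoffs (K − S): max(-20.88, 0) = 0, max(-2.125, 0) = 0, max(9.125, 0) = 9.125
Node u (S = 37.5): continuation = e^(−0.08)·[0.6666·0.0000 + 0.3334·0.0000] = 0.0000; exercise value = 0.0000 ≤ continuation, so V_u = 0.0000
Node d (S = 22.5): continuation = e^(−0.08)·[0.6666·0.0000 + 0.3334·9.1250] = 2.8086; exercise value = 3.5000 > continuation, so V_d = 3.5000 (exercise)
Node 0 (S = 30): continuation = e^(−0.08)·[0.6666·0.0000 + 0.3334·3.5000] = 1.0773; exercise value = 0.0000 ≤ continuation, so V_0 = 1.0773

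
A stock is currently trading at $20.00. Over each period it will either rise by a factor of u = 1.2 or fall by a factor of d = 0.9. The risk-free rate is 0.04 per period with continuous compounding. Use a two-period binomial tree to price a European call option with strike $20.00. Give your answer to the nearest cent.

$2.53

Risk-neutral probability p = (e^0.04 − 0.9)/(1.2 − 0.9) = 0.1408/0.3000 = 0.4694
Terminal stock prices: S_uu = 28.8, S_ud = 21.6, S_dd = 16.2
Terminal payoffs (S − K): max(8.8, 0) = 8.8, max(1.6, 0) = 1.6, max(-3.8, 0) = 0
Node u (S = 24): V_u = e^(−0.04)·[0.4694·8.8000 + 0.5306·1.6000] = 4.7842
Node d (S = 18): V_d = e^(−0.04)·[0.4694·1.6000 + 0.5306·0.0000] = 0.7215
Node 0 (S = 20): V_0 = e^(−0.04)·[0.4694·4.7842 + 0.5306·0.7215] = 2.5254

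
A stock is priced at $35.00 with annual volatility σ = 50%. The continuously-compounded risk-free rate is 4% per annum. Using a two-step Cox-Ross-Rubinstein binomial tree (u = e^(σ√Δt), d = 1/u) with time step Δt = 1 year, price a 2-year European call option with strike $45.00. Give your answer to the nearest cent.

CRR parameters: u = e^(σ√Δt) = e^(0.5·√1) = 1.6487, d = 1/u = 0.6065
Per-period rate: rΔt = 0.04·1 = 0.04, so R = e^0.04 = 1.0408
Risk-neutral probability p = (e^0.04 − 0.6065)/(1.6487 − 0.6065) = 0.4343/1.0422 = 0.4167
Terminal stock prices: S_uu = 95.14, S_ud = 35, S_dd = 12.88
Terminal payoffs (S − K): max(50.14, 0) = 50.14, max(-10, 0) = 0, max(-32.12, 0) = 0
Node u (S = 57.71): V_u = e^(−0.04)·[0.4167·50.1399 + 0.5833·0.0000] = 20.0740
Node d (S = 21.23): V_d = e^(−0.04)·[0.4167·0.0000 + 0.5833·0.0000] = 0.0000
Node 0 (S = 35): V_0 = e^(−0.04)·[0.4167·20.0740 + 0.5833·0.0000] = 8.0368

$8.04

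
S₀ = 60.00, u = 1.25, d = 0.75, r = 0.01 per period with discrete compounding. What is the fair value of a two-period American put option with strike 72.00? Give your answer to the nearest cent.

Risk-neutral probability p = (1 + 0.01 − 0.75)/(1.25 − 0.75) = 0.2600/0.5000 = 0.5200
Terminal stock prices: S_uu = 93.75, S_ud = 56.25, S_dd = 33.75
Terminal payoffs (K − S): max(-21.75, 0) = 0, max(15.75, 0) = 15.75, max(38.25, 0) = 38.25
Node u (S = 75): continuation = 1/1.01·[0.5200·0.0000 + 0.4800·15.7500] = 7.4851; exercise value = 0.0000 ≤ continuation, so V_u = 7.4851
Node d (S = 45): continuation = 1/1.01·[0.5200·15.7500 + 0.4800·38.2500] = 26.2871; exercise value = 27.0000 > continuation, so V_d = 27.0000 (exercise)
Node 0 (S = 60): continuation = 1/1.01·[0.5200·7.4851 + 0.4800·27.0000] = 16.6854; exercise value = 12.0000 ≤ continuation, so V_0 = 16.6854

16.69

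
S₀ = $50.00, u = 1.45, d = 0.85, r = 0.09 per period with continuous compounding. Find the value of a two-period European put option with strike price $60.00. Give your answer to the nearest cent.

Risk-neutral probability p = (e^0.09 − 0.85)/(1.45 − 0.85) = 0.2442/0.6000 = 0.4070
Terminal stock prices: S_uu = 105.1, S_ud = 61.62, S_dd = 36.12
Terminal payoffs (K − S): max(-45.12, 0) = 0, max(-1.625, 0) = 0, max(23.88, 0) = 23.88
Node u (S = 72.5): V_u = e^(−0.09)·[0.4070·0.0000 + 0.5930·0.0000] = 0.0000
Node d (S = 42.5): V_d = e^(−0.09)·[0.4070·0.0000 + 0.5930·23.8750] = 12.9403
Node 0 (S = 50): V_0 = e^(−0.09)·[0.4070·0.0000 + 0.5930·12.9403] = 7.0136

$7.01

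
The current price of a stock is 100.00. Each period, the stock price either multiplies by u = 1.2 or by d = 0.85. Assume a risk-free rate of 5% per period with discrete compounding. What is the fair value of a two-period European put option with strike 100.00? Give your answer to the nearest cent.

4.62

Risk-neutral probability p = (1 + 0.05 − 0.85)/(1.2 − 0.85) = 0.2000/0.3500 = 0.5714
Terminal stock prices: S_uu = 144, S_ud = 102, S_dd = 72.25
Terminal payoffs (K − S): max(-44, 0) = 0, max(-2, 0) = 0, max(27.75, 0) = 27.75
Node u (S = 120): V_u = 1/1.05·[0.5714·0.0000 + 0.4286·0.0000] = 0.0000
Node d (S = 85): V_d = 1/1.05·[0.5714·0.0000 + 0.4286·27.7500] = 11.3265
Node 0 (S = 100): V_0 = 1/1.05·[0.5714·0.0000 + 0.4286·11.3265] = 4.6231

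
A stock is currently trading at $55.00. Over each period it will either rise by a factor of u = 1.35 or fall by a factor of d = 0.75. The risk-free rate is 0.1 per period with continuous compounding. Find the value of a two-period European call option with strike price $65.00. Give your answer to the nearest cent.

$10.11

Risk-neutral probability p = (e^0.1 − 0.75)/(1.35 − 0.75) = 0.3552/0.6000 = 0.5920
Terminal stock prices: S_uu = 100.2, S_ud = 55.69, S_dd = 30.94
Terminal payoffs (S − K): max(35.24, 0) = 35.24, max(-9.312, 0) = 0, max(-34.06, 0) = 0
Node u (S = 74.25): V_u = e^(−0.1)·[0.5920·35.2375 + 0.4080·0.0000] = 18.8739
Node d (S = 41.25): V_d = e^(−0.1)·[0.5920·0.0000 + 0.4080·0.0000] = 0.0000
Node 0 (S = 55): V_0 = e^(−0.1)·[0.5920·18.8739 + 0.4080·0.0000] = 10.1092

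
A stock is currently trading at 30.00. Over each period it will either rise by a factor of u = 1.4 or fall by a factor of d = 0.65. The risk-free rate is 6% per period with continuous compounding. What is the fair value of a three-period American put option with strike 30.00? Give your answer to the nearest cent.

Risk-neutral probability p = (e^0.06 − 0.65)/(1.4 − 0.65) = 0.4118/0.7500 = 0.5491
Terminal stock prices: S_uuu = 82.32, S_uud = 38.22, S_udd = 17.75, S_ddd = 8.239
Terminal payoffs (K − S): max(-52.32, 0) = 0, max(-8.22, 0) = 0, max(12.25, 0) = 12.25, max(21.76, 0) = 21.76
Node uu (S = 58.8): continuation = e^(−0.06)·[0.5491·0.0000 + 0.4509·0.0000] = 0.0000; exercise value = 0.0000 ≤ continuation, so V_uu = 0.0000
Node ud (S = 27.3): continuation = e^(−0.06)·[0.5491·0.0000 + 0.4509·12.2550] = 5.2038; exercise value = 2.7000 ≤ continuation, so V_ud = 5.2038
Node dd (S = 12.68): continuation = e^(−0.06)·[0.5491·12.2550 + 0.4509·21.7613] = 15.5779; exercise value = 17.3250 > continuation, so V_dd = 17.3250 (exercise)
Node u (S = 42): continuation = e^(−0.06)·[0.5491·0.0000 + 0.4509·5.2038] = 2.2097; exercise value = 0.0000 ≤ continuation, so V_u = 2.2097
Node d (S = 19.5): continuation = e^(−0.06)·[0.5491·5.2038 + 0.4509·17.3250] = 10.0477; exercise value = 10.5000 > continuation, so V_d = 10.5000 (exercise)
Node 0 (S = 30): continuation = e^(−0.06)·[0.5491·2.2097 + 0.4509·10.5000] = 5.6013; exercise value = 0.0000 ≤ continuation, so V_0 = 5.6013

5.60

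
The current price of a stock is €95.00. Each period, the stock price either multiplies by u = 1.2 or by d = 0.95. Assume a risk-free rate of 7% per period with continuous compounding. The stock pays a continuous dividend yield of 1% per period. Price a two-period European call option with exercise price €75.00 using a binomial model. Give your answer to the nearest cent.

€27.92

Per-period risk-free factor R = e^0.07 = 1.0725; dividend-adjusted growth = e^(0.07−0.01) = 1.0618.
Risk-neutral probability p = (1.0618 − 0.95)/(1.2 − 0.95) = 0.1118/0.2500 = 0.4473
Terminal stock prices: S_uu = 136.8, S_ud = 108.3, S_dd = 85.74
Terminal payoffs (S − K): max(61.8, 0) = 61.8, max(33.3, 0) = 33.3, max(10.74, 0) = 10.74
Node u (S = 114): V_u = e^(−0.07)·[0.4473·61.8000 + 0.5527·33.3000] = 42.9361
Node d (S = 90.25): V_d = e^(−0.07)·[0.4473·33.3000 + 0.5527·10.7375] = 19.4225
Node 0 (S = 95): V_0 = e^(−0.07)·[0.4473·42.9361 + 0.5527·19.4225] = 27.9170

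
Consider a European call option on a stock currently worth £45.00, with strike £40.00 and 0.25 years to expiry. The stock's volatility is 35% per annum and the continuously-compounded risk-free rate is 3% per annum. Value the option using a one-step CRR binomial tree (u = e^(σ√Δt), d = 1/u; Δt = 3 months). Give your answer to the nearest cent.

£6.45

CRR parameters: u = e^(σ√Δt) = e^(0.35·√0.25) = 1.1912, d = 1/u = 0.8395
Per-period rate: rΔt = 0.03·0.25 = 0.0075, so R = e^0.0075 = 1.0075
Risk-neutral probability p = (e^0.0075 − 0.8395)/(1.1912 − 0.8395) = 0.1681/0.3518 = 0.4778
Terminal stock prices: S_u = 53.61, S_d = 37.78
Terminal payoffs (S − K): max(13.61, 0) = 13.61, max(-2.224, 0) = 0
Node 0 (S = 45): V_0 = e^(−0.0075)·[0.4778·13.6061 + 0.5222·0.0000] = 6.4519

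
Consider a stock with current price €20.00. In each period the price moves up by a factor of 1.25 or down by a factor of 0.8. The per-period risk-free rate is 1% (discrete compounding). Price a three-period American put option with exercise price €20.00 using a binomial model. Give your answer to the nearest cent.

€3.04

Risk-neutral probability p = (1 + 0.01 − 0.8)/(1.25 − 0.8) = 0.2100/0.4500 = 0.4667
Terminal stock prices: S_uuu = 39.06, S_uud = 25, S_udd = 16, S_ddd = 10.24
Terminal payoffs (K − S): max(-19.06, 0) = 0, max(-5, 0) = 0, max(4, 0) = 4, max(9.76, 0) = 9.76
Node uu (S = 31.25): continuation = 1/1.01·[0.4667·0.0000 + 0.5333·0.0000] = 0.0000; exercise value = 0.0000 ≤ continuation, so V_uu = 0.0000
Node ud (S = 20): continuation = 1/1.01·[0.4667·0.0000 + 0.5333·4.0000] = 2.1122; exercise value = 0.0000 ≤ continuation, so V_ud = 2.1122
Node dd (S = 12.8): continuation = 1/1.01·[0.4667·4.0000 + 0.5333·9.7600] = 7.0020; exercise value = 7.2000 > continuation, so V_dd = 7.2000 (exercise)
Node u (S = 25): continuation = 1/1.01·[0.4667·0.0000 + 0.5333·2.1122] = 1.1154; exercise value = 0.0000 ≤ continuation, so V_u = 1.1154
Node d (S = 16): continuation = 1/1.01·[0.4667·2.1122 + 0.5333·7.2000] = 4.7779; exercise value = 4.0000 ≤ continuation, so V_d = 4.7779
Node 0 (S = 20): continuation = 1/1.01·[0.4667·1.1154 + 0.5333·4.7779] = 3.0383; exercise value = 0.0000 ≤ continuation, so V_0 = 3.0383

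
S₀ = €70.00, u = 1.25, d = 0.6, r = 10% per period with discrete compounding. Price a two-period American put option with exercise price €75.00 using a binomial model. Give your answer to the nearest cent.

Risk-neutral probability p = (1 + 0.1 − 0.6)/(1.25 − 0.6) = 0.5000/0.6500 = 0.7692
Terminal stock prices: S_uu = 109.4, S_ud = 52.5, S_dd = 25.2
Terminal payoffs (K − S): max(-34.38, 0) = 0, max(22.5, 0) = 22.5, max(49.8, 0) = 49.8
Node u (S = 87.5): continuation = 1/1.1·[0.7692·0.0000 + 0.2308·22.5000] = 4.7203; exercise value = 0.0000 ≤ continuation, so V_u = 4.7203
Node d (S = 42): continuation = 1/1.1·[0.7692·22.5000 + 0.2308·49.8000] = 26.1818; exercise value = 33.0000 > continuation, so V_d = 33.0000 (exercise)
Node 0 (S = 70): continuation = 1/1.1·[0.7692·4.7203 + 0.2308·33.0000] = 10.2240; exercise value = 5.0000 ≤ continuation, so V_0 = 10.2240

€10.22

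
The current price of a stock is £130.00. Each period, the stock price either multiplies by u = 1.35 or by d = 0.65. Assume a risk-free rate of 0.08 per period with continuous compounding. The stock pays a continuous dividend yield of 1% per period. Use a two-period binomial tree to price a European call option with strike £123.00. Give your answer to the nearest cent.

Per-period risk-free factor R = e^0.08 = 1.0833; dividend-adjusted growth = e^(0.08−0.01) = 1.0725.
Risk-neutral probability p = (1.0725 − 0.65)/(1.35 − 0.65) = 0.4225/0.7000 = 0.6036
Terminal stock prices: S_uu = 236.9, S_ud = 114.1, S_dd = 54.93
Terminal payoffs (S − K): max(113.9, 0) = 113.9, max(-8.925, 0) = 0, max(-68.07, 0) = 0
Node u (S = 175.5): V_u = e^(−0.08)·[0.6036·113.9250 + 0.3964·0.0000] = 63.4764
Node d (S = 84.5): V_d = e^(−0.08)·[0.6036·0.0000 + 0.3964·0.0000] = 0.0000
Node 0 (S = 130): V_0 = e^(−0.08)·[0.6036·63.4764 + 0.3964·0.0000] = 35.3676

£35.37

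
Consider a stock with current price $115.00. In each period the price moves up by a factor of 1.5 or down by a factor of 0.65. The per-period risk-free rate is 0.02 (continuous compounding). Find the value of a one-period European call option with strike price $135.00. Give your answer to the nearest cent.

Risk-neutral probability p = (e^0.02 − 0.65)/(1.5 − 0.65) = 0.3702/0.8500 = 0.4355
Terminal stock prices: S_u = 172.5, S_d = 74.75
Terminal payoffs (S − K): max(37.5, 0) = 37.5, max(-60.25, 0) = 0
Node 0 (S = 115): V_0 = e^(−0.02)·[0.4355·37.5000 + 0.5645·0.0000] = 16.0090

$16.01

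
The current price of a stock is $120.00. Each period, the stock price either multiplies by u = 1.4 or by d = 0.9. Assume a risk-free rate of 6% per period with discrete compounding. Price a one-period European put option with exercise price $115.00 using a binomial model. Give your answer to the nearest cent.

$4.49

Risk-neutral probability p = (1 + 0.06 − 0.9)/(1.4 − 0.9) = 0.1600/0.5000 = 0.3200
Terminal stock prices: S_u = 168, S_d = 108
Terminal payoffs (K − S): max(-53, 0) = 0, max(7, 0) = 7
Node 0 (S = 120): V_0 = 1/1.06·[0.3200·0.0000 + 0.6800·7.0000] = 4.4906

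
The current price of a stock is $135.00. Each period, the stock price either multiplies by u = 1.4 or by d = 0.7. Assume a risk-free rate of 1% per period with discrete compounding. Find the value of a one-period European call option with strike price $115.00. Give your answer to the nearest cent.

$32.45

Risk-neutral probability p = (1 + 0.01 − 0.7)/(1.4 − 0.7) = 0.3100/0.7000 = 0.4429
Terminal stock prices: S_u = 189, S_d = 94.5
Terminal payoffs (S − K): max(74, 0) = 74, max(-20.5, 0) = 0
Node 0 (S = 135): V_0 = 1/1.01·[0.4429·74.0000 + 0.5571·0.0000] = 32.4470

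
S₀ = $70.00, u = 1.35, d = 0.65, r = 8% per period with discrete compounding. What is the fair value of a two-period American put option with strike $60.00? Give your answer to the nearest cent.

Risk-neutral probability p = (1 + 0.08 − 0.65)/(1.35 − 0.65) = 0.4300/0.7000 = 0.6143
Terminal stock prices: S_uu = 127.6, S_ud = 61.43, S_dd = 29.58
Terminal payoffs (K − S): max(-67.58, 0) = 0, max(-1.425, 0) = 0, max(30.42, 0) = 30.42
Node u (S = 94.5): continuation = 1/1.08·[0.6143·0.0000 + 0.3857·0.0000] = 0.0000; exercise value = 0.0000 ≤ continuation, so V_u = 0.0000
Node d (S = 45.5): continuation = 1/1.08·[0.6143·0.0000 + 0.3857·30.4250] = 10.8661; exercise value = 14.5000 > continuation, so V_d = 14.5000 (exercise)
Node 0 (S = 70): continuation = 1/1.08·[0.6143·0.0000 + 0.3857·14.5000] = 5.1786; exercise value = 0.0000 ≤ continuation, so V_0 = 5.1786

$5.18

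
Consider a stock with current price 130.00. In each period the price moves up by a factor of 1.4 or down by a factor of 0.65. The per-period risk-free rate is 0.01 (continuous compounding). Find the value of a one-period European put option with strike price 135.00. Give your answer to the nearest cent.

Risk-neutral probability p = (e^0.01 − 0.65)/(1.4 − 0.65) = 0.3601/0.7500 = 0.4801
Terminal stock prices: S_u = 182, S_d = 84.5
Terminal payoffs (K − S): max(-47, 0) = 0, max(50.5, 0) = 50.5
Node 0 (S = 130): V_0 = e^(−0.01)·[0.4801·0.0000 + 0.5199·50.5000] = 25.9954

26.00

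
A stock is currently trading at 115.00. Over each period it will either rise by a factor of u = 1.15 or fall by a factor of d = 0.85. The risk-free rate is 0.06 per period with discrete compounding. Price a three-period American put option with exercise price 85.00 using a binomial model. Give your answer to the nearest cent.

Risk-neutral probability p = (1 + 0.06 − 0.85)/(1.15 − 0.85) = 0.2100/0.3000 = 0.7000
Terminal stock prices: S_uuu = 174.9, S_uud = 129.3, S_udd = 95.55, S_ddd = 70.62
Terminal payoffs (K − S): max(-89.9, 0) = 0, max(-44.27, 0) = 0, max(-10.55, 0) = 0, max(14.38, 0) = 14.38
Node uu (S = 152.1): continuation = 1/1.06·[0.7000·0.0000 + 0.3000·0.0000] = 0.0000; exercise value = 0.0000 ≤ continuation, so V_uu = 0.0000
Node ud (S = 112.4): continuation = 1/1.06·[0.7000·0.0000 + 0.3000·0.0000] = 0.0000; exercise value = 0.0000 ≤ continuation, so V_ud = 0.0000
Node dd (S = 83.09): continuation = 1/1.06·[0.7000·0.0000 + 0.3000·14.3756] = 4.0686; exercise value = 1.9125 ≤ continuation, so V_dd = 4.0686
Node u (S = 132.2): continuation = 1/1.06·[0.7000·0.0000 + 0.3000·0.0000] = 0.0000; exercise value = 0.0000 ≤ continuation, so V_u = 0.0000
Node d (S = 97.75): continuation = 1/1.06·[0.7000·0.0000 + 0.3000·4.0686] = 1.1515; exercise value = 0.0000 ≤ continuation, so V_d = 1.1515
Node 0 (S = 115): continuation = 1/1.06·[0.7000·0.0000 + 0.3000·1.1515] = 0.3259; exercise value = 0.0000 ≤ continuation, so V_0 = 0.3259

0.33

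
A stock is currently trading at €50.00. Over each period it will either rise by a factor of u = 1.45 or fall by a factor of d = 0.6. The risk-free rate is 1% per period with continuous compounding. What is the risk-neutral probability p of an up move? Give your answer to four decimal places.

Risk-neutral probability p = (e^0.01 − 0.6)/(1.45 − 0.6) = 0.4101/0.8500 = 0.4824

p = 0.4824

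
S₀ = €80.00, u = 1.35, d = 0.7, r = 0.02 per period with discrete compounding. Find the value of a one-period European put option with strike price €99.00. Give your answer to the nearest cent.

Risk-neutral probability p = (1 + 0.02 − 0.7)/(1.35 − 0.7) = 0.3200/0.6500 = 0.4923
Terminal stock prices: S_u = 108, S_d = 56
Terminal payoffs (K − S): max(-9, 0) = 0, max(43, 0) = 43
Node 0 (S = 80): V_0 = 1/1.02·[0.4923·0.0000 + 0.5077·43.0000] = 21.4027

€21.40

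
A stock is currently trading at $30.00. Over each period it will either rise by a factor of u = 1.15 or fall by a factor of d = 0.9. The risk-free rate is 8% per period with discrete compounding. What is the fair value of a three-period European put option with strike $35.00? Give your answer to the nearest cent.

$1.18

Risk-neutral probability p = (1 + 0.08 − 0.9)/(1.15 − 0.9) = 0.1800/0.2500 = 0.7200
Terminal stock prices: S_uuu = 45.63, S_uud = 35.71, S_udd = 27.95, S_ddd = 21.87
Terminal payoffs (K − S): max(-10.63, 0) = 0, max(-0.7075, 0) = 0, max(7.055, 0) = 7.055, max(13.13, 0) = 13.13
Node uu (S = 39.67): V_uu = 1/1.08·[0.7200·0.0000 + 0.2800·0.0000] = 0.0000
Node ud (S = 31.05): V_ud = 1/1.08·[0.7200·0.0000 + 0.2800·7.0550] = 1.8291
Node dd (S = 24.3): V_dd = 1/1.08·[0.7200·7.0550 + 0.2800·13.1300] = 8.1074
Node u (S = 34.5): V_u = 1/1.08·[0.7200·0.0000 + 0.2800·1.8291] = 0.4742
Node d (S = 27): V_d = 1/1.08·[0.7200·1.8291 + 0.2800·8.1074] = 3.3213
Node 0 (S = 30): V_0 = 1/1.08·[0.7200·0.4742 + 0.2800·3.3213] = 1.1772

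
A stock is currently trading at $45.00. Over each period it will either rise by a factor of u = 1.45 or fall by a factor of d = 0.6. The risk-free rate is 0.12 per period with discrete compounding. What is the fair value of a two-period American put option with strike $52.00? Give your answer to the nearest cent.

Risk-neutral probability p = (1 + 0.12 − 0.6)/(1.45 − 0.6) = 0.5200/0.8500 = 0.6118
Terminal stock prices: S_uu = 94.61, S_ud = 39.15, S_dd = 16.2
Terminal payoffs (K − S): max(-42.61, 0) = 0, max(12.85, 0) = 12.85, max(35.8, 0) = 35.8
Node u (S = 65.25): continuation = 1/1.12·[0.6118·0.0000 + 0.3882·12.8500] = 4.4543; exercise value = 0.0000 ≤ continuation, so V_u = 4.4543
Node d (S = 27): continuation = 1/1.12·[0.6118·12.8500 + 0.3882·35.8000] = 19.4286; exercise value = 25.0000 > continuation, so V_d = 25.0000 (exercise)
Node 0 (S = 45): continuation = 1/1.12·[0.6118·4.4543 + 0.3882·25.0000] = 11.0990; exercise value = 7.0000 ≤ continuation, so V_0 = 11.0990

$11.10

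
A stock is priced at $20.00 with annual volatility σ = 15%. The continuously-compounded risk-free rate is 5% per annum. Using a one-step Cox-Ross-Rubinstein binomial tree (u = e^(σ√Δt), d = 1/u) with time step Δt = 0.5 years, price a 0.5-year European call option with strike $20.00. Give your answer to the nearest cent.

CRR parameters: u = e^(σ√Δt) = e^(0.15·√0.5) = 1.1119, d = 1/u = 0.8994
Per-period rate: rΔt = 0.05·0.5 = 0.025, so R = e^0.025 = 1.0253
Risk-neutral probability p = (e^0.025 − 0.8994)/(1.1119 − 0.8994) = 0.1259/0.2125 = 0.5926
Terminal stock prices: S_u = 22.24, S_d = 17.99
Terminal payoffs (S − K): max(2.238, 0) = 2.238, max(-2.013, 0) = 0
Node 0 (S = 20): V_0 = e^(−0.025)·[0.5926·2.2379 + 0.4074·0.0000] = 1.2935

$1.29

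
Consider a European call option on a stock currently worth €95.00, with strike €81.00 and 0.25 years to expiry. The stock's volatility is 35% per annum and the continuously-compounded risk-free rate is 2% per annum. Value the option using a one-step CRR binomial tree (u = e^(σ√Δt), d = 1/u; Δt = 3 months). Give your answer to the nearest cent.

€15.06

CRR parameters: u = e^(σ√Δt) = e^(0.35·√0.25) = 1.1912, d = 1/u = 0.8395
Per-period rate: rΔt = 0.02·0.25 = 0.005, so R = e^0.005 = 1.0050
Risk-neutral probability p = (e^0.005 − 0.8395)/(1.1912 − 0.8395) = 0.1656/0.3518 = 0.4706
Terminal stock prices: S_u = 113.2, S_d = 79.75
Terminal payoffs (S − K): max(32.17, 0) = 32.17, max(-1.252, 0) = 0
Node 0 (S = 95): V_0 = e^(−0.005)·[0.4706·32.1684 + 0.5294·0.0000] = 15.0633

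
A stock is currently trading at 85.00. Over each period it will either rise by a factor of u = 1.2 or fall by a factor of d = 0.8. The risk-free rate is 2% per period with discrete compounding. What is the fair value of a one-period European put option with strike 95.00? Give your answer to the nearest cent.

11.91

Risk-neutral probability p = (1 + 0.02 − 0.8)/(1.2 − 0.8) = 0.2200/0.4000 = 0.5500
Terminal stock prices: S_u = 102, S_d = 68
Terminal payoffs (K − S): max(-7, 0) = 0, max(27, 0) = 27
Node 0 (S = 85): V_0 = 1/1.02·[0.5500·0.0000 + 0.4500·27.0000] = 11.9118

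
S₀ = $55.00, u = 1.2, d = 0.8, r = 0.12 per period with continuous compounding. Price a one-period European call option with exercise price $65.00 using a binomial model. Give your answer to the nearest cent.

Risk-neutral probability p = (e^0.12 − 0.8)/(1.2 − 0.8) = 0.3275/0.4000 = 0.8187
Terminal stock prices: S_u = 66, S_d = 44
Terminal payoffs (S − K): max(1, 0) = 1, max(-21, 0) = 0
Node 0 (S = 55): V_0 = e^(−0.12)·[0.8187·1.0000 + 0.1813·0.0000] = 0.7262

$0.73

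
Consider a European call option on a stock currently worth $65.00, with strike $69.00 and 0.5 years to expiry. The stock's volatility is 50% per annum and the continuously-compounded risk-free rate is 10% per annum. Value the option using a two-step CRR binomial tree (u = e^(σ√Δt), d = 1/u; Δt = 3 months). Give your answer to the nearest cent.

CRR parameters: u = e^(σ√Δt) = e^(0.5·√0.25) = 1.2840, d = 1/u = 0.7788
Per-period rate: rΔt = 0.1·0.25 = 0.025, so R = e^0.025 = 1.0253
Risk-neutral probability p = (e^0.025 − 0.7788)/(1.2840 − 0.7788) = 0.2465/0.5052 = 0.4879
Terminal stock prices: S_uu = 107.2, S_ud = 65, S_dd = 39.42
Terminal payoffs (S − K): max(38.17, 0) = 38.17, max(-4, 0) = 0, max(-29.58, 0) = 0
Node u (S = 83.46): V_u = e^(−0.025)·[0.4879·38.1669 + 0.5121·0.0000] = 18.1630
Node d (S = 50.62): V_d = e^(−0.025)·[0.4879·0.0000 + 0.5121·0.0000] = 0.0000
Node 0 (S = 65): V_0 = e^(−0.025)·[0.4879·18.1630 + 0.5121·0.0000] = 8.6435

$8.64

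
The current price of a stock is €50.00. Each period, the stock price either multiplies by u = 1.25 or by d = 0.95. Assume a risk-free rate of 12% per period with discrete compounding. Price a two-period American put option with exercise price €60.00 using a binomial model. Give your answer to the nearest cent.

€10.00

Risk-neutral probability p = (1 + 0.12 − 0.95)/(1.25 − 0.95) = 0.1700/0.3000 = 0.5667
Terminal stock prices: S_uu = 78.12, S_ud = 59.38, S_dd = 45.12
Terminal payoffs (K − S): max(-18.12, 0) = 0, max(0.625, 0) = 0.625, max(14.88, 0) = 14.88
Node u (S = 62.5): continuation = 1/1.12·[0.5667·0.0000 + 0.4333·0.6250] = 0.2418; exercise value = 0.0000 ≤ continuation, so V_u = 0.2418
Node d (S = 47.5): continuation = 1/1.12·[0.5667·0.6250 + 0.4333·14.8750] = 6.0714; exercise value = 12.5000 > continuation, so V_d = 12.5000 (exercise)
Node 0 (S = 50): continuation = 1/1.12·[0.5667·0.2418 + 0.4333·12.5000] = 4.9587; exercise value = 10.0000 > continuation, so V_0 = 10.0000 (exercise)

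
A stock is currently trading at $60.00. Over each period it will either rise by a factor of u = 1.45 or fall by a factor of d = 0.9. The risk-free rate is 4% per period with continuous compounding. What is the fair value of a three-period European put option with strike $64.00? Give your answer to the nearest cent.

$7.40

Risk-neutral probability p = (e^0.04 − 0.9)/(1.45 − 0.9) = 0.1408/0.5500 = 0.2560
Terminal stock prices: S_uuu = 182.9, S_uud = 113.5, S_udd = 70.47, S_ddd = 43.74
Terminal payoffs (K − S): max(-118.9, 0) = 0, max(-49.54, 0) = 0, max(-6.47, 0) = 0, max(20.26, 0) = 20.26
Node uu (S = 126.2): V_uu = e^(−0.04)·[0.2560·0.0000 + 0.7440·0.0000] = 0.0000
Node ud (S = 78.3): V_ud = e^(−0.04)·[0.2560·0.0000 + 0.7440·0.0000] = 0.0000
Node dd (S = 48.6): V_dd = e^(−0.04)·[0.2560·0.0000 + 0.7440·20.2600] = 14.4820
Node u (S = 87): V_u = e^(−0.04)·[0.2560·0.0000 + 0.7440·0.0000] = 0.0000
Node d (S = 54): V_d = e^(−0.04)·[0.2560·0.0000 + 0.7440·14.4820] = 10.3519
Node 0 (S = 60): V_0 = e^(−0.04)·[0.2560·0.0000 + 0.7440·10.3519] = 7.3996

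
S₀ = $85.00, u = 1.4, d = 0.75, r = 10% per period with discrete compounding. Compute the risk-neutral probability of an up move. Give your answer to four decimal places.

Risk-neutral probability p = (1 + 0.1 − 0.75)/(1.4 − 0.75) = 0.3500/0.6500 = 0.5385

p = 0.5385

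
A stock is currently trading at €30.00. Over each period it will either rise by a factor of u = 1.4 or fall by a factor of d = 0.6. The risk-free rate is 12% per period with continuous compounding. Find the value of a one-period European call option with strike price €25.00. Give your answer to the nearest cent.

€9.94

Risk-neutral probability p = (e^0.12 − 0.6)/(1.4 − 0.6) = 0.5275/0.8000 = 0.6594
Terminal stock prices: S_u = 42, S_d = 18
Terminal payoffs (S − K): max(17, 0) = 17, max(-7, 0) = 0
Node 0 (S = 30): V_0 = e^(−0.12)·[0.6594·17.0000 + 0.3406·0.0000] = 9.9418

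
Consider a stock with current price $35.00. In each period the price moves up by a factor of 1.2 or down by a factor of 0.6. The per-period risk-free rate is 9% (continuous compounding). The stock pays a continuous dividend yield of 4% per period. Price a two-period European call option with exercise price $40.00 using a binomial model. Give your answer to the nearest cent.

Per-period risk-free factor R = e^0.09 = 1.0942; dividend-adjusted growth = e^(0.09−0.04) = 1.0513.
Risk-neutral probability p = (1.0513 − 0.6)/(1.2 − 0.6) = 0.4513/0.6000 = 0.7521
Terminal stock prices: S_uu = 50.4, S_ud = 25.2, S_dd = 12.6
Terminal payoffs (S − K): max(10.4, 0) = 10.4, max(-14.8, 0) = 0, max(-27.4, 0) = 0
Node u (S = 42): V_u = e^(−0.09)·[0.7521·10.4000 + 0.2479·0.0000] = 7.1488
Node d (S = 21): V_d = e^(−0.09)·[0.7521·0.0000 + 0.2479·0.0000] = 0.0000
Node 0 (S = 35): V_0 = e^(−0.09)·[0.7521·7.1488 + 0.2479·0.0000] = 4.9140

$4.91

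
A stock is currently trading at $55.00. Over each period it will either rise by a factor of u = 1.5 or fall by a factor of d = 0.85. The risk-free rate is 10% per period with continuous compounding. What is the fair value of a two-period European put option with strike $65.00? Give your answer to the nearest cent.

Risk-neutral probability p = (e^0.1 − 0.85)/(1.5 − 0.85) = 0.2552/0.6500 = 0.3926
Terminal stock prices: S_uu = 123.8, S_ud = 70.12, S_dd = 39.74
Terminal payoffs (K − S): max(-58.75, 0) = 0, max(-5.125, 0) = 0, max(25.26, 0) = 25.26
Node u (S = 82.5): V_u = e^(−0.1)·[0.3926·0.0000 + 0.6074·0.0000] = 0.0000
Node d (S = 46.75): V_d = e^(−0.1)·[0.3926·0.0000 + 0.6074·25.2625] = 13.8849
Node 0 (S = 55): V_0 = e^(−0.1)·[0.3926·0.0000 + 0.6074·13.8849] = 7.6315

$7.63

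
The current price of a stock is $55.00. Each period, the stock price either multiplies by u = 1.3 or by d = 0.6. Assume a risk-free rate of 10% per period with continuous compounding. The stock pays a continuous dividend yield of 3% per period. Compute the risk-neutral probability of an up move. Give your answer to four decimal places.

p = 0.6750

Per-period risk-free factor R = e^0.1 = 1.1052; dividend-adjusted growth = e^(0.1−0.03) = 1.0725.
Risk-neutral probability p = (1.0725 − 0.6)/(1.3 − 0.6) = 0.4725/0.7000 = 0.6750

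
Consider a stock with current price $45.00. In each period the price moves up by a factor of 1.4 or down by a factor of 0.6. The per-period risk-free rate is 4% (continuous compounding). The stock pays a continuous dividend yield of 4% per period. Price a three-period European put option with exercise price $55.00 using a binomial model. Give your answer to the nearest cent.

Per-period risk-free factor R = e^0.04 = 1.0408; dividend-adjusted growth = e^(0.04−0.04) = 1.0000.
Risk-neutral probability p = (1.0000 − 0.6)/(1.4 − 0.6) = 0.4000/0.8000 = 0.5000
Terminal stock prices: S_uuu = 123.5, S_uud = 52.92, S_udd = 22.68, S_ddd = 9.72
Terminal payoffs (K − S): max(-68.48, 0) = 0, max(2.08, 0) = 2.08, max(32.32, 0) = 32.32, max(45.28, 0) = 45.28
Node uu (S = 88.2): V_uu = e^(−0.04)·[0.5000·0.0000 + 0.5000·2.0800] = 0.9992
Node ud (S = 37.8): V_ud = e^(−0.04)·[0.5000·2.0800 + 0.5000·32.3200] = 16.5256
Node dd (S = 16.2): V_dd = e^(−0.04)·[0.5000·32.3200 + 0.5000·45.2800] = 37.2786
Node u (S = 63): V_u = e^(−0.04)·[0.5000·0.9992 + 0.5000·16.5256] = 8.4188
Node d (S = 27): V_d = e^(−0.04)·[0.5000·16.5256 + 0.5000·37.2786] = 25.8473
Node 0 (S = 45): V_0 = e^(−0.04)·[0.5000·8.4188 + 0.5000·25.8473] = 16.4612

$16.46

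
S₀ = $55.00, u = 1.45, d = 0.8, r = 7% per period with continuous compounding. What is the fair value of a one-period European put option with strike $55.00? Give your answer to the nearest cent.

Risk-neutral probability p = (e^0.07 − 0.8)/(1.45 − 0.8) = 0.2725/0.6500 = 0.4192
Terminal stock prices: S_u = 79.75, S_d = 44
Terminal payoffs (K − S): max(-24.75, 0) = 0, max(11, 0) = 11
Node 0 (S = 55): V_0 = e^(−0.07)·[0.4192·0.0000 + 0.5808·11.0000] = 5.9564

$5.96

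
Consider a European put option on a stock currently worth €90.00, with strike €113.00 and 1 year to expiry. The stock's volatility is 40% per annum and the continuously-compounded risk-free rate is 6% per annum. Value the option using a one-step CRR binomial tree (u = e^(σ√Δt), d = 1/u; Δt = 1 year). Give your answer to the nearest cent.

€25.96

CRR parameters: u = e^(σ√Δt) = e^(0.4·√1) = 1.4918, d = 1/u = 0.6703
Per-period rate: rΔt = 0.06·1 = 0.06, so R = e^0.06 = 1.0618
Risk-neutral probability p = (e^0.06 − 0.6703)/(1.4918 − 0.6703) = 0.3915/0.8215 = 0.4766
Terminal stock prices: S_u = 134.3, S_d = 60.33
Terminal payoffs (K − S): max(-21.26, 0) = 0, max(52.67, 0) = 52.67
Node 0 (S = 90): V_0 = e^(−0.06)·[0.4766·0.0000 + 0.5234·52.6712] = 25.9634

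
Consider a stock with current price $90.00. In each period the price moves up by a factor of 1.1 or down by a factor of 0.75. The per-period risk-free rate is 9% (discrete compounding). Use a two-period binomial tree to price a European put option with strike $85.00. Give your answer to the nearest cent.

$0.53

Risk-neutral probability p = (1 + 0.09 − 0.75)/(1.1 − 0.75) = 0.3400/0.3500 = 0.9714
Terminal stock prices: S_uu = 108.9, S_ud = 74.25, S_dd = 50.62
Terminal payoffs (K − S): max(-23.9, 0) = 0, max(10.75, 0) = 10.75, max(34.38, 0) = 34.38
Node u (S = 99): V_u = 1/1.09·[0.9714·0.0000 + 0.0286·10.7500] = 0.2818
Node d (S = 67.5): V_d = 1/1.09·[0.9714·10.7500 + 0.0286·34.3750] = 10.4817
Node 0 (S = 90): V_0 = 1/1.09·[0.9714·0.2818 + 0.0286·10.4817] = 0.5259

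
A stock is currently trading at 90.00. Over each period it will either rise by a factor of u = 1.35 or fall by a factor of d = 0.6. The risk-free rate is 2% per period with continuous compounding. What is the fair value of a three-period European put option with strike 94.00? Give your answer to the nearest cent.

Risk-neutral probability p = (e^0.02 − 0.6)/(1.35 − 0.6) = 0.4202/0.7500 = 0.5603
Terminal stock prices: S_uuu = 221.4, S_uud = 98.42, S_udd = 43.74, S_ddd = 19.44
Terminal payoffs (K − S): max(-127.4, 0) = 0, max(-4.415, 0) = 0, max(50.26, 0) = 50.26, max(74.56, 0) = 74.56
Node uu (S = 164): V_uu = e^(−0.02)·[0.5603·0.0000 + 0.4397·0.0000] = 0.0000
Node ud (S = 72.9): V_ud = e^(−0.02)·[0.5603·0.0000 + 0.4397·50.2600] = 21.6633
Node dd (S = 32.4): V_dd = e^(−0.02)·[0.5603·50.2600 + 0.4397·74.5600] = 59.7387
Node u (S = 121.5): V_u = e^(−0.02)·[0.5603·0.0000 + 0.4397·21.6633] = 9.3374
Node d (S = 54): V_d = e^(−0.02)·[0.5603·21.6633 + 0.4397·59.7387] = 37.6457
Node 0 (S = 90): V_0 = e^(−0.02)·[0.5603·9.3374 + 0.4397·37.6457] = 21.3541

21.35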